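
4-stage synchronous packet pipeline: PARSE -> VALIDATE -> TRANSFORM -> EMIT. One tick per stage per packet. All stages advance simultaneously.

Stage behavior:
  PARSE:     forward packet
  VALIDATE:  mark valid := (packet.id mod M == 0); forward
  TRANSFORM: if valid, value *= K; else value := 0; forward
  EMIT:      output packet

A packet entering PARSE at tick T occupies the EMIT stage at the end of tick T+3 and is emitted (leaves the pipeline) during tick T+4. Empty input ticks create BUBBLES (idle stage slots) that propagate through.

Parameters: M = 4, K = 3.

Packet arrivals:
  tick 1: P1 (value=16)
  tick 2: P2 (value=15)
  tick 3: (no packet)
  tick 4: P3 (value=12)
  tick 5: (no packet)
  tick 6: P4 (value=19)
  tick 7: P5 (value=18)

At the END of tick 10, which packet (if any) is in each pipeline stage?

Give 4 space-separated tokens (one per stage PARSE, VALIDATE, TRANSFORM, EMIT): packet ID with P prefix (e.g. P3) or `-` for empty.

Tick 1: [PARSE:P1(v=16,ok=F), VALIDATE:-, TRANSFORM:-, EMIT:-] out:-; in:P1
Tick 2: [PARSE:P2(v=15,ok=F), VALIDATE:P1(v=16,ok=F), TRANSFORM:-, EMIT:-] out:-; in:P2
Tick 3: [PARSE:-, VALIDATE:P2(v=15,ok=F), TRANSFORM:P1(v=0,ok=F), EMIT:-] out:-; in:-
Tick 4: [PARSE:P3(v=12,ok=F), VALIDATE:-, TRANSFORM:P2(v=0,ok=F), EMIT:P1(v=0,ok=F)] out:-; in:P3
Tick 5: [PARSE:-, VALIDATE:P3(v=12,ok=F), TRANSFORM:-, EMIT:P2(v=0,ok=F)] out:P1(v=0); in:-
Tick 6: [PARSE:P4(v=19,ok=F), VALIDATE:-, TRANSFORM:P3(v=0,ok=F), EMIT:-] out:P2(v=0); in:P4
Tick 7: [PARSE:P5(v=18,ok=F), VALIDATE:P4(v=19,ok=T), TRANSFORM:-, EMIT:P3(v=0,ok=F)] out:-; in:P5
Tick 8: [PARSE:-, VALIDATE:P5(v=18,ok=F), TRANSFORM:P4(v=57,ok=T), EMIT:-] out:P3(v=0); in:-
Tick 9: [PARSE:-, VALIDATE:-, TRANSFORM:P5(v=0,ok=F), EMIT:P4(v=57,ok=T)] out:-; in:-
Tick 10: [PARSE:-, VALIDATE:-, TRANSFORM:-, EMIT:P5(v=0,ok=F)] out:P4(v=57); in:-
At end of tick 10: ['-', '-', '-', 'P5']

Answer: - - - P5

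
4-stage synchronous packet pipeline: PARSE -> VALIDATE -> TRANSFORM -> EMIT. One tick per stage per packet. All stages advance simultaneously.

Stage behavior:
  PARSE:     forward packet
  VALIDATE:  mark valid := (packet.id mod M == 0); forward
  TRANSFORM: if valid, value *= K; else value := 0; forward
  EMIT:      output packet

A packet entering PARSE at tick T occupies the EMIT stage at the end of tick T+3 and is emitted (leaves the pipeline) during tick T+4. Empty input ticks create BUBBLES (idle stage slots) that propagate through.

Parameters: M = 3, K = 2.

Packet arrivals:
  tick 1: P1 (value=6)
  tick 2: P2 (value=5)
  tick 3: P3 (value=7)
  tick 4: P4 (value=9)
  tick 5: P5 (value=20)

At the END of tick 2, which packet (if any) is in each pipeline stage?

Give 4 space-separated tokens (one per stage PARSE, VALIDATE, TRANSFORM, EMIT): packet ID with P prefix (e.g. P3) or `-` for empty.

Answer: P2 P1 - -

Derivation:
Tick 1: [PARSE:P1(v=6,ok=F), VALIDATE:-, TRANSFORM:-, EMIT:-] out:-; in:P1
Tick 2: [PARSE:P2(v=5,ok=F), VALIDATE:P1(v=6,ok=F), TRANSFORM:-, EMIT:-] out:-; in:P2
At end of tick 2: ['P2', 'P1', '-', '-']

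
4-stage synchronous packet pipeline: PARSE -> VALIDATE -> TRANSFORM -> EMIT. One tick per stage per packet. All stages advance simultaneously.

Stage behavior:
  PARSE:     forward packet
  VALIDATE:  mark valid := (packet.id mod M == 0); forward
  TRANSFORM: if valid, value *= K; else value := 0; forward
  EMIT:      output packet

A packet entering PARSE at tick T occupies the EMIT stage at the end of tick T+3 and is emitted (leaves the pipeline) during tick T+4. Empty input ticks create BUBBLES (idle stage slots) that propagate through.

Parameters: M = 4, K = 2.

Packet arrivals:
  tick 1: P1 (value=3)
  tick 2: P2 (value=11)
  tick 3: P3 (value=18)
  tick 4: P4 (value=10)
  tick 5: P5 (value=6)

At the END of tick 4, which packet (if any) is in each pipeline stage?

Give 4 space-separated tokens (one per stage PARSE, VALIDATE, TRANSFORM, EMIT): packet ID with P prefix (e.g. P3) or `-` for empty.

Tick 1: [PARSE:P1(v=3,ok=F), VALIDATE:-, TRANSFORM:-, EMIT:-] out:-; in:P1
Tick 2: [PARSE:P2(v=11,ok=F), VALIDATE:P1(v=3,ok=F), TRANSFORM:-, EMIT:-] out:-; in:P2
Tick 3: [PARSE:P3(v=18,ok=F), VALIDATE:P2(v=11,ok=F), TRANSFORM:P1(v=0,ok=F), EMIT:-] out:-; in:P3
Tick 4: [PARSE:P4(v=10,ok=F), VALIDATE:P3(v=18,ok=F), TRANSFORM:P2(v=0,ok=F), EMIT:P1(v=0,ok=F)] out:-; in:P4
At end of tick 4: ['P4', 'P3', 'P2', 'P1']

Answer: P4 P3 P2 P1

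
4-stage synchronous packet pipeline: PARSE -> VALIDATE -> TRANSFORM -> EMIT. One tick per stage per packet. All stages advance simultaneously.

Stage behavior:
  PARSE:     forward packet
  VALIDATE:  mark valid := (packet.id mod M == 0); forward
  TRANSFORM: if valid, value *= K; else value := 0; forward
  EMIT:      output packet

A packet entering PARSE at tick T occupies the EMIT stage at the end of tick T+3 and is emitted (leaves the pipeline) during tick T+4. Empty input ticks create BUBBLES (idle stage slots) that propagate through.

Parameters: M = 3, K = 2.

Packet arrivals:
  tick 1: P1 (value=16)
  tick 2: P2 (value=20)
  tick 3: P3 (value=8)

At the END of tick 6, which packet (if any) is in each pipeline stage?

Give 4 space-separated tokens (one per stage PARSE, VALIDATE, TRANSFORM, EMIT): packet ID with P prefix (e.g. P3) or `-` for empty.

Answer: - - - P3

Derivation:
Tick 1: [PARSE:P1(v=16,ok=F), VALIDATE:-, TRANSFORM:-, EMIT:-] out:-; in:P1
Tick 2: [PARSE:P2(v=20,ok=F), VALIDATE:P1(v=16,ok=F), TRANSFORM:-, EMIT:-] out:-; in:P2
Tick 3: [PARSE:P3(v=8,ok=F), VALIDATE:P2(v=20,ok=F), TRANSFORM:P1(v=0,ok=F), EMIT:-] out:-; in:P3
Tick 4: [PARSE:-, VALIDATE:P3(v=8,ok=T), TRANSFORM:P2(v=0,ok=F), EMIT:P1(v=0,ok=F)] out:-; in:-
Tick 5: [PARSE:-, VALIDATE:-, TRANSFORM:P3(v=16,ok=T), EMIT:P2(v=0,ok=F)] out:P1(v=0); in:-
Tick 6: [PARSE:-, VALIDATE:-, TRANSFORM:-, EMIT:P3(v=16,ok=T)] out:P2(v=0); in:-
At end of tick 6: ['-', '-', '-', 'P3']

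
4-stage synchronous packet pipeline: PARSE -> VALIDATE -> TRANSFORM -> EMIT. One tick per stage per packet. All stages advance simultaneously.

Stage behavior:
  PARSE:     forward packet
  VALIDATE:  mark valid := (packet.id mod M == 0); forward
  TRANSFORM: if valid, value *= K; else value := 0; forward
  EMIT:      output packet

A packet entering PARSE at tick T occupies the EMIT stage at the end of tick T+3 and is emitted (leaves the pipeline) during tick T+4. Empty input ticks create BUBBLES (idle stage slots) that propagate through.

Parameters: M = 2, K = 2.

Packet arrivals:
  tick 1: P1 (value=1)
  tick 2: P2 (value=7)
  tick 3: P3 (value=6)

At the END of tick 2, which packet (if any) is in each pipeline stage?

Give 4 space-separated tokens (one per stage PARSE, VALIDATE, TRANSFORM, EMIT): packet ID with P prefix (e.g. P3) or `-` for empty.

Answer: P2 P1 - -

Derivation:
Tick 1: [PARSE:P1(v=1,ok=F), VALIDATE:-, TRANSFORM:-, EMIT:-] out:-; in:P1
Tick 2: [PARSE:P2(v=7,ok=F), VALIDATE:P1(v=1,ok=F), TRANSFORM:-, EMIT:-] out:-; in:P2
At end of tick 2: ['P2', 'P1', '-', '-']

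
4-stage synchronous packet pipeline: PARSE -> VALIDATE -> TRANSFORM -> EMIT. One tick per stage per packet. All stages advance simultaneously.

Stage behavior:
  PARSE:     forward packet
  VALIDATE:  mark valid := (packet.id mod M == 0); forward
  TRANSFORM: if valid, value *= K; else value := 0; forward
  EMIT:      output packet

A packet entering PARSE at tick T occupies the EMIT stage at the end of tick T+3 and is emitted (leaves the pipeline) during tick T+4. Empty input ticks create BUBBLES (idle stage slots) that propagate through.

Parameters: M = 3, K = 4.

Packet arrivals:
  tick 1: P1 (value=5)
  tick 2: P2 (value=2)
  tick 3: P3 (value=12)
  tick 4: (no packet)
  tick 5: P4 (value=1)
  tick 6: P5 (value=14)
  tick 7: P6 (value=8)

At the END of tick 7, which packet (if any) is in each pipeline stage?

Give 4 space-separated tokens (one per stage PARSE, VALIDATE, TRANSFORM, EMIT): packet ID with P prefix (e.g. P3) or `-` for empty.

Answer: P6 P5 P4 -

Derivation:
Tick 1: [PARSE:P1(v=5,ok=F), VALIDATE:-, TRANSFORM:-, EMIT:-] out:-; in:P1
Tick 2: [PARSE:P2(v=2,ok=F), VALIDATE:P1(v=5,ok=F), TRANSFORM:-, EMIT:-] out:-; in:P2
Tick 3: [PARSE:P3(v=12,ok=F), VALIDATE:P2(v=2,ok=F), TRANSFORM:P1(v=0,ok=F), EMIT:-] out:-; in:P3
Tick 4: [PARSE:-, VALIDATE:P3(v=12,ok=T), TRANSFORM:P2(v=0,ok=F), EMIT:P1(v=0,ok=F)] out:-; in:-
Tick 5: [PARSE:P4(v=1,ok=F), VALIDATE:-, TRANSFORM:P3(v=48,ok=T), EMIT:P2(v=0,ok=F)] out:P1(v=0); in:P4
Tick 6: [PARSE:P5(v=14,ok=F), VALIDATE:P4(v=1,ok=F), TRANSFORM:-, EMIT:P3(v=48,ok=T)] out:P2(v=0); in:P5
Tick 7: [PARSE:P6(v=8,ok=F), VALIDATE:P5(v=14,ok=F), TRANSFORM:P4(v=0,ok=F), EMIT:-] out:P3(v=48); in:P6
At end of tick 7: ['P6', 'P5', 'P4', '-']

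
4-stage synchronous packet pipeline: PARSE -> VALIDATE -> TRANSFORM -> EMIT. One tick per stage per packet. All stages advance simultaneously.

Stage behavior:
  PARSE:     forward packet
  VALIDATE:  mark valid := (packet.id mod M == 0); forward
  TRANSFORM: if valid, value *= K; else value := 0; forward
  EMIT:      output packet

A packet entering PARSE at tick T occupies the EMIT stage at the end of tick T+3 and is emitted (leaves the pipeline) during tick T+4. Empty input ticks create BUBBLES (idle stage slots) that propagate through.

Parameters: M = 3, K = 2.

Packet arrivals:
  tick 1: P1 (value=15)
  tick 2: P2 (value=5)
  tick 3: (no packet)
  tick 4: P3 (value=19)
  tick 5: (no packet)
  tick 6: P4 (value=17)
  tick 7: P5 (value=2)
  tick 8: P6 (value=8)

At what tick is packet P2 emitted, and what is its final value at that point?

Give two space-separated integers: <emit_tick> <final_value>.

Answer: 6 0

Derivation:
Tick 1: [PARSE:P1(v=15,ok=F), VALIDATE:-, TRANSFORM:-, EMIT:-] out:-; in:P1
Tick 2: [PARSE:P2(v=5,ok=F), VALIDATE:P1(v=15,ok=F), TRANSFORM:-, EMIT:-] out:-; in:P2
Tick 3: [PARSE:-, VALIDATE:P2(v=5,ok=F), TRANSFORM:P1(v=0,ok=F), EMIT:-] out:-; in:-
Tick 4: [PARSE:P3(v=19,ok=F), VALIDATE:-, TRANSFORM:P2(v=0,ok=F), EMIT:P1(v=0,ok=F)] out:-; in:P3
Tick 5: [PARSE:-, VALIDATE:P3(v=19,ok=T), TRANSFORM:-, EMIT:P2(v=0,ok=F)] out:P1(v=0); in:-
Tick 6: [PARSE:P4(v=17,ok=F), VALIDATE:-, TRANSFORM:P3(v=38,ok=T), EMIT:-] out:P2(v=0); in:P4
Tick 7: [PARSE:P5(v=2,ok=F), VALIDATE:P4(v=17,ok=F), TRANSFORM:-, EMIT:P3(v=38,ok=T)] out:-; in:P5
Tick 8: [PARSE:P6(v=8,ok=F), VALIDATE:P5(v=2,ok=F), TRANSFORM:P4(v=0,ok=F), EMIT:-] out:P3(v=38); in:P6
Tick 9: [PARSE:-, VALIDATE:P6(v=8,ok=T), TRANSFORM:P5(v=0,ok=F), EMIT:P4(v=0,ok=F)] out:-; in:-
Tick 10: [PARSE:-, VALIDATE:-, TRANSFORM:P6(v=16,ok=T), EMIT:P5(v=0,ok=F)] out:P4(v=0); in:-
Tick 11: [PARSE:-, VALIDATE:-, TRANSFORM:-, EMIT:P6(v=16,ok=T)] out:P5(v=0); in:-
Tick 12: [PARSE:-, VALIDATE:-, TRANSFORM:-, EMIT:-] out:P6(v=16); in:-
P2: arrives tick 2, valid=False (id=2, id%3=2), emit tick 6, final value 0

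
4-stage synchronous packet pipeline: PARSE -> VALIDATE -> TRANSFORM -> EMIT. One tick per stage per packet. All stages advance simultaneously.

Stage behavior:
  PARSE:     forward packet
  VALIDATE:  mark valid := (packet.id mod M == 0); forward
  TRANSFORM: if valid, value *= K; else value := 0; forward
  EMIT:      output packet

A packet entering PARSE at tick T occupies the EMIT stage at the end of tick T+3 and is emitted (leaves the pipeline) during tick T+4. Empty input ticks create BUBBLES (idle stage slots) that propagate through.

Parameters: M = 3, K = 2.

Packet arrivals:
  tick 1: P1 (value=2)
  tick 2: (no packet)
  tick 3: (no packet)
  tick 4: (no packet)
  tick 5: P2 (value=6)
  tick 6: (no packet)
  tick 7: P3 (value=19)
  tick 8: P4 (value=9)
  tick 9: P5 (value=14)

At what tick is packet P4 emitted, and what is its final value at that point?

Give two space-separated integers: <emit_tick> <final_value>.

Answer: 12 0

Derivation:
Tick 1: [PARSE:P1(v=2,ok=F), VALIDATE:-, TRANSFORM:-, EMIT:-] out:-; in:P1
Tick 2: [PARSE:-, VALIDATE:P1(v=2,ok=F), TRANSFORM:-, EMIT:-] out:-; in:-
Tick 3: [PARSE:-, VALIDATE:-, TRANSFORM:P1(v=0,ok=F), EMIT:-] out:-; in:-
Tick 4: [PARSE:-, VALIDATE:-, TRANSFORM:-, EMIT:P1(v=0,ok=F)] out:-; in:-
Tick 5: [PARSE:P2(v=6,ok=F), VALIDATE:-, TRANSFORM:-, EMIT:-] out:P1(v=0); in:P2
Tick 6: [PARSE:-, VALIDATE:P2(v=6,ok=F), TRANSFORM:-, EMIT:-] out:-; in:-
Tick 7: [PARSE:P3(v=19,ok=F), VALIDATE:-, TRANSFORM:P2(v=0,ok=F), EMIT:-] out:-; in:P3
Tick 8: [PARSE:P4(v=9,ok=F), VALIDATE:P3(v=19,ok=T), TRANSFORM:-, EMIT:P2(v=0,ok=F)] out:-; in:P4
Tick 9: [PARSE:P5(v=14,ok=F), VALIDATE:P4(v=9,ok=F), TRANSFORM:P3(v=38,ok=T), EMIT:-] out:P2(v=0); in:P5
Tick 10: [PARSE:-, VALIDATE:P5(v=14,ok=F), TRANSFORM:P4(v=0,ok=F), EMIT:P3(v=38,ok=T)] out:-; in:-
Tick 11: [PARSE:-, VALIDATE:-, TRANSFORM:P5(v=0,ok=F), EMIT:P4(v=0,ok=F)] out:P3(v=38); in:-
Tick 12: [PARSE:-, VALIDATE:-, TRANSFORM:-, EMIT:P5(v=0,ok=F)] out:P4(v=0); in:-
Tick 13: [PARSE:-, VALIDATE:-, TRANSFORM:-, EMIT:-] out:P5(v=0); in:-
P4: arrives tick 8, valid=False (id=4, id%3=1), emit tick 12, final value 0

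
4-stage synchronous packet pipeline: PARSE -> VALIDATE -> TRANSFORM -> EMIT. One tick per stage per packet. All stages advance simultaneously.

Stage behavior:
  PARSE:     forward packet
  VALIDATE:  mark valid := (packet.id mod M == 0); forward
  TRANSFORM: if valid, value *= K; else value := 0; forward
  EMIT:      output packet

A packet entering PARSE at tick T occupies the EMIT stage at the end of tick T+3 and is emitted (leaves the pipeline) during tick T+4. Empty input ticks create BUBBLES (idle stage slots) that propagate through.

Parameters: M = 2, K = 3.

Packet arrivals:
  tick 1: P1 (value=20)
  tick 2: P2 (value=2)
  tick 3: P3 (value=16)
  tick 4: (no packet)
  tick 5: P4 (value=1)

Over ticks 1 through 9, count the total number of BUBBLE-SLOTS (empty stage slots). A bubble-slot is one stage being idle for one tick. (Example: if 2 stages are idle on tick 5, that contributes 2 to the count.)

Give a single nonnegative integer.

Answer: 20

Derivation:
Tick 1: [PARSE:P1(v=20,ok=F), VALIDATE:-, TRANSFORM:-, EMIT:-] out:-; bubbles=3
Tick 2: [PARSE:P2(v=2,ok=F), VALIDATE:P1(v=20,ok=F), TRANSFORM:-, EMIT:-] out:-; bubbles=2
Tick 3: [PARSE:P3(v=16,ok=F), VALIDATE:P2(v=2,ok=T), TRANSFORM:P1(v=0,ok=F), EMIT:-] out:-; bubbles=1
Tick 4: [PARSE:-, VALIDATE:P3(v=16,ok=F), TRANSFORM:P2(v=6,ok=T), EMIT:P1(v=0,ok=F)] out:-; bubbles=1
Tick 5: [PARSE:P4(v=1,ok=F), VALIDATE:-, TRANSFORM:P3(v=0,ok=F), EMIT:P2(v=6,ok=T)] out:P1(v=0); bubbles=1
Tick 6: [PARSE:-, VALIDATE:P4(v=1,ok=T), TRANSFORM:-, EMIT:P3(v=0,ok=F)] out:P2(v=6); bubbles=2
Tick 7: [PARSE:-, VALIDATE:-, TRANSFORM:P4(v=3,ok=T), EMIT:-] out:P3(v=0); bubbles=3
Tick 8: [PARSE:-, VALIDATE:-, TRANSFORM:-, EMIT:P4(v=3,ok=T)] out:-; bubbles=3
Tick 9: [PARSE:-, VALIDATE:-, TRANSFORM:-, EMIT:-] out:P4(v=3); bubbles=4
Total bubble-slots: 20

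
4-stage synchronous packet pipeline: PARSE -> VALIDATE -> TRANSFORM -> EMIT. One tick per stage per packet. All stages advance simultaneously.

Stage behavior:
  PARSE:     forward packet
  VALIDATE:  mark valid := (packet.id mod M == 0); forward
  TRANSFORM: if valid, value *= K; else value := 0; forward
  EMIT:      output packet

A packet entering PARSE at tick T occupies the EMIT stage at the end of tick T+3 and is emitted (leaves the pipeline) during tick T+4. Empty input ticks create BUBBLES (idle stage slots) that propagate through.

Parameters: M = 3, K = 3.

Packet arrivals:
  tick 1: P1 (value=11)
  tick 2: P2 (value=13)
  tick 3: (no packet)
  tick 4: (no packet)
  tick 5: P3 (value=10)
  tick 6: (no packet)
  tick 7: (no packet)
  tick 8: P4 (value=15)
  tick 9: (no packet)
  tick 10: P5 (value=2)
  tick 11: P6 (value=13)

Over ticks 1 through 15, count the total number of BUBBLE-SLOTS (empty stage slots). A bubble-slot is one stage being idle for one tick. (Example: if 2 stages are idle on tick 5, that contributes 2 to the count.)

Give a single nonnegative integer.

Tick 1: [PARSE:P1(v=11,ok=F), VALIDATE:-, TRANSFORM:-, EMIT:-] out:-; bubbles=3
Tick 2: [PARSE:P2(v=13,ok=F), VALIDATE:P1(v=11,ok=F), TRANSFORM:-, EMIT:-] out:-; bubbles=2
Tick 3: [PARSE:-, VALIDATE:P2(v=13,ok=F), TRANSFORM:P1(v=0,ok=F), EMIT:-] out:-; bubbles=2
Tick 4: [PARSE:-, VALIDATE:-, TRANSFORM:P2(v=0,ok=F), EMIT:P1(v=0,ok=F)] out:-; bubbles=2
Tick 5: [PARSE:P3(v=10,ok=F), VALIDATE:-, TRANSFORM:-, EMIT:P2(v=0,ok=F)] out:P1(v=0); bubbles=2
Tick 6: [PARSE:-, VALIDATE:P3(v=10,ok=T), TRANSFORM:-, EMIT:-] out:P2(v=0); bubbles=3
Tick 7: [PARSE:-, VALIDATE:-, TRANSFORM:P3(v=30,ok=T), EMIT:-] out:-; bubbles=3
Tick 8: [PARSE:P4(v=15,ok=F), VALIDATE:-, TRANSFORM:-, EMIT:P3(v=30,ok=T)] out:-; bubbles=2
Tick 9: [PARSE:-, VALIDATE:P4(v=15,ok=F), TRANSFORM:-, EMIT:-] out:P3(v=30); bubbles=3
Tick 10: [PARSE:P5(v=2,ok=F), VALIDATE:-, TRANSFORM:P4(v=0,ok=F), EMIT:-] out:-; bubbles=2
Tick 11: [PARSE:P6(v=13,ok=F), VALIDATE:P5(v=2,ok=F), TRANSFORM:-, EMIT:P4(v=0,ok=F)] out:-; bubbles=1
Tick 12: [PARSE:-, VALIDATE:P6(v=13,ok=T), TRANSFORM:P5(v=0,ok=F), EMIT:-] out:P4(v=0); bubbles=2
Tick 13: [PARSE:-, VALIDATE:-, TRANSFORM:P6(v=39,ok=T), EMIT:P5(v=0,ok=F)] out:-; bubbles=2
Tick 14: [PARSE:-, VALIDATE:-, TRANSFORM:-, EMIT:P6(v=39,ok=T)] out:P5(v=0); bubbles=3
Tick 15: [PARSE:-, VALIDATE:-, TRANSFORM:-, EMIT:-] out:P6(v=39); bubbles=4
Total bubble-slots: 36

Answer: 36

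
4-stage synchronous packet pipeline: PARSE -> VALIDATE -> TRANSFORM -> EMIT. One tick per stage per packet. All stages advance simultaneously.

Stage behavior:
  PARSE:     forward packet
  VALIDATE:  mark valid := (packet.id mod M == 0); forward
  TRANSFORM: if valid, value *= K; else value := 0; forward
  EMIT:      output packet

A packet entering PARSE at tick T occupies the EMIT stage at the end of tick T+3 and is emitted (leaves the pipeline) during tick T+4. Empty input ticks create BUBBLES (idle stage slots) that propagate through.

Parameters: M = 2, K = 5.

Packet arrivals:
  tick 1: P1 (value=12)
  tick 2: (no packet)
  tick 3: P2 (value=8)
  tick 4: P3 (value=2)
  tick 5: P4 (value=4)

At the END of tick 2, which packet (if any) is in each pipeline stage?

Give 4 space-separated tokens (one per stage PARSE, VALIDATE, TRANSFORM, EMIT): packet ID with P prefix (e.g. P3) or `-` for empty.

Answer: - P1 - -

Derivation:
Tick 1: [PARSE:P1(v=12,ok=F), VALIDATE:-, TRANSFORM:-, EMIT:-] out:-; in:P1
Tick 2: [PARSE:-, VALIDATE:P1(v=12,ok=F), TRANSFORM:-, EMIT:-] out:-; in:-
At end of tick 2: ['-', 'P1', '-', '-']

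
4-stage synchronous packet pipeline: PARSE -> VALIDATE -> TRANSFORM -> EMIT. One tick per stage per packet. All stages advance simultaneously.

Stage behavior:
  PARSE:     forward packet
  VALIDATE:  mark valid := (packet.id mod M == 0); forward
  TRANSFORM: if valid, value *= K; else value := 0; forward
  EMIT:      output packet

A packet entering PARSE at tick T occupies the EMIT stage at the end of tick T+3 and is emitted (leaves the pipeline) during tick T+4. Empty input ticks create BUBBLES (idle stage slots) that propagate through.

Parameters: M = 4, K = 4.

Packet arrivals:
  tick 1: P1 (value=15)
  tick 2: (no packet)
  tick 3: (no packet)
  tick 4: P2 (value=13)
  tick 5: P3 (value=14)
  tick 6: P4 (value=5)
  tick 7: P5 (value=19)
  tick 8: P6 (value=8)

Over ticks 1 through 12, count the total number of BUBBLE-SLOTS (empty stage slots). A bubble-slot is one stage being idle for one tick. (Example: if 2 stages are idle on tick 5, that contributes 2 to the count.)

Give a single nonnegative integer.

Tick 1: [PARSE:P1(v=15,ok=F), VALIDATE:-, TRANSFORM:-, EMIT:-] out:-; bubbles=3
Tick 2: [PARSE:-, VALIDATE:P1(v=15,ok=F), TRANSFORM:-, EMIT:-] out:-; bubbles=3
Tick 3: [PARSE:-, VALIDATE:-, TRANSFORM:P1(v=0,ok=F), EMIT:-] out:-; bubbles=3
Tick 4: [PARSE:P2(v=13,ok=F), VALIDATE:-, TRANSFORM:-, EMIT:P1(v=0,ok=F)] out:-; bubbles=2
Tick 5: [PARSE:P3(v=14,ok=F), VALIDATE:P2(v=13,ok=F), TRANSFORM:-, EMIT:-] out:P1(v=0); bubbles=2
Tick 6: [PARSE:P4(v=5,ok=F), VALIDATE:P3(v=14,ok=F), TRANSFORM:P2(v=0,ok=F), EMIT:-] out:-; bubbles=1
Tick 7: [PARSE:P5(v=19,ok=F), VALIDATE:P4(v=5,ok=T), TRANSFORM:P3(v=0,ok=F), EMIT:P2(v=0,ok=F)] out:-; bubbles=0
Tick 8: [PARSE:P6(v=8,ok=F), VALIDATE:P5(v=19,ok=F), TRANSFORM:P4(v=20,ok=T), EMIT:P3(v=0,ok=F)] out:P2(v=0); bubbles=0
Tick 9: [PARSE:-, VALIDATE:P6(v=8,ok=F), TRANSFORM:P5(v=0,ok=F), EMIT:P4(v=20,ok=T)] out:P3(v=0); bubbles=1
Tick 10: [PARSE:-, VALIDATE:-, TRANSFORM:P6(v=0,ok=F), EMIT:P5(v=0,ok=F)] out:P4(v=20); bubbles=2
Tick 11: [PARSE:-, VALIDATE:-, TRANSFORM:-, EMIT:P6(v=0,ok=F)] out:P5(v=0); bubbles=3
Tick 12: [PARSE:-, VALIDATE:-, TRANSFORM:-, EMIT:-] out:P6(v=0); bubbles=4
Total bubble-slots: 24

Answer: 24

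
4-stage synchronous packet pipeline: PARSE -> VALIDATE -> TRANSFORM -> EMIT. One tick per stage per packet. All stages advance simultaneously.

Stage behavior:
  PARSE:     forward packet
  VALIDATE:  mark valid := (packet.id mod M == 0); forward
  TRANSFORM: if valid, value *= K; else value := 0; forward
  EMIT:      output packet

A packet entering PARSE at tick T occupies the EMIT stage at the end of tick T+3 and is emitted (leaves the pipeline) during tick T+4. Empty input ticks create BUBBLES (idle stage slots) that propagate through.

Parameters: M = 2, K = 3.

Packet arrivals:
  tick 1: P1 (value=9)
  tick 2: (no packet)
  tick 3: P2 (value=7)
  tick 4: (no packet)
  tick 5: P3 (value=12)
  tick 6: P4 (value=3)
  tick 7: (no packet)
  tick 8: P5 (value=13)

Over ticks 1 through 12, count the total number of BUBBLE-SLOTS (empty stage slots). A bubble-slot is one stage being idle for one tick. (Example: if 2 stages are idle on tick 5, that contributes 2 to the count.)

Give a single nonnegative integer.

Answer: 28

Derivation:
Tick 1: [PARSE:P1(v=9,ok=F), VALIDATE:-, TRANSFORM:-, EMIT:-] out:-; bubbles=3
Tick 2: [PARSE:-, VALIDATE:P1(v=9,ok=F), TRANSFORM:-, EMIT:-] out:-; bubbles=3
Tick 3: [PARSE:P2(v=7,ok=F), VALIDATE:-, TRANSFORM:P1(v=0,ok=F), EMIT:-] out:-; bubbles=2
Tick 4: [PARSE:-, VALIDATE:P2(v=7,ok=T), TRANSFORM:-, EMIT:P1(v=0,ok=F)] out:-; bubbles=2
Tick 5: [PARSE:P3(v=12,ok=F), VALIDATE:-, TRANSFORM:P2(v=21,ok=T), EMIT:-] out:P1(v=0); bubbles=2
Tick 6: [PARSE:P4(v=3,ok=F), VALIDATE:P3(v=12,ok=F), TRANSFORM:-, EMIT:P2(v=21,ok=T)] out:-; bubbles=1
Tick 7: [PARSE:-, VALIDATE:P4(v=3,ok=T), TRANSFORM:P3(v=0,ok=F), EMIT:-] out:P2(v=21); bubbles=2
Tick 8: [PARSE:P5(v=13,ok=F), VALIDATE:-, TRANSFORM:P4(v=9,ok=T), EMIT:P3(v=0,ok=F)] out:-; bubbles=1
Tick 9: [PARSE:-, VALIDATE:P5(v=13,ok=F), TRANSFORM:-, EMIT:P4(v=9,ok=T)] out:P3(v=0); bubbles=2
Tick 10: [PARSE:-, VALIDATE:-, TRANSFORM:P5(v=0,ok=F), EMIT:-] out:P4(v=9); bubbles=3
Tick 11: [PARSE:-, VALIDATE:-, TRANSFORM:-, EMIT:P5(v=0,ok=F)] out:-; bubbles=3
Tick 12: [PARSE:-, VALIDATE:-, TRANSFORM:-, EMIT:-] out:P5(v=0); bubbles=4
Total bubble-slots: 28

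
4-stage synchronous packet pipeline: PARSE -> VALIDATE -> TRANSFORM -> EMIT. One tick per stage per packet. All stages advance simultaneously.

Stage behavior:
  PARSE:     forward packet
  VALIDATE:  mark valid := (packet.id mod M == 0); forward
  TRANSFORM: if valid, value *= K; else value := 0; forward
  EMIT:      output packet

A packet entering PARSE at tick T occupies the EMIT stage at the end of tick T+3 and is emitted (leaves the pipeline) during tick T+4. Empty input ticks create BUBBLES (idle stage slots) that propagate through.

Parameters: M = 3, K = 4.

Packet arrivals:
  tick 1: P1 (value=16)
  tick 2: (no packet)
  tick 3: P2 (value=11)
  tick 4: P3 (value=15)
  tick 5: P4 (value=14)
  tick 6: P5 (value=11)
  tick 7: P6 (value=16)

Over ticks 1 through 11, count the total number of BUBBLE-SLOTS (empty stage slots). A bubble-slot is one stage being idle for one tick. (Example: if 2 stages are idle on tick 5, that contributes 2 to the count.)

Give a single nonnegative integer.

Answer: 20

Derivation:
Tick 1: [PARSE:P1(v=16,ok=F), VALIDATE:-, TRANSFORM:-, EMIT:-] out:-; bubbles=3
Tick 2: [PARSE:-, VALIDATE:P1(v=16,ok=F), TRANSFORM:-, EMIT:-] out:-; bubbles=3
Tick 3: [PARSE:P2(v=11,ok=F), VALIDATE:-, TRANSFORM:P1(v=0,ok=F), EMIT:-] out:-; bubbles=2
Tick 4: [PARSE:P3(v=15,ok=F), VALIDATE:P2(v=11,ok=F), TRANSFORM:-, EMIT:P1(v=0,ok=F)] out:-; bubbles=1
Tick 5: [PARSE:P4(v=14,ok=F), VALIDATE:P3(v=15,ok=T), TRANSFORM:P2(v=0,ok=F), EMIT:-] out:P1(v=0); bubbles=1
Tick 6: [PARSE:P5(v=11,ok=F), VALIDATE:P4(v=14,ok=F), TRANSFORM:P3(v=60,ok=T), EMIT:P2(v=0,ok=F)] out:-; bubbles=0
Tick 7: [PARSE:P6(v=16,ok=F), VALIDATE:P5(v=11,ok=F), TRANSFORM:P4(v=0,ok=F), EMIT:P3(v=60,ok=T)] out:P2(v=0); bubbles=0
Tick 8: [PARSE:-, VALIDATE:P6(v=16,ok=T), TRANSFORM:P5(v=0,ok=F), EMIT:P4(v=0,ok=F)] out:P3(v=60); bubbles=1
Tick 9: [PARSE:-, VALIDATE:-, TRANSFORM:P6(v=64,ok=T), EMIT:P5(v=0,ok=F)] out:P4(v=0); bubbles=2
Tick 10: [PARSE:-, VALIDATE:-, TRANSFORM:-, EMIT:P6(v=64,ok=T)] out:P5(v=0); bubbles=3
Tick 11: [PARSE:-, VALIDATE:-, TRANSFORM:-, EMIT:-] out:P6(v=64); bubbles=4
Total bubble-slots: 20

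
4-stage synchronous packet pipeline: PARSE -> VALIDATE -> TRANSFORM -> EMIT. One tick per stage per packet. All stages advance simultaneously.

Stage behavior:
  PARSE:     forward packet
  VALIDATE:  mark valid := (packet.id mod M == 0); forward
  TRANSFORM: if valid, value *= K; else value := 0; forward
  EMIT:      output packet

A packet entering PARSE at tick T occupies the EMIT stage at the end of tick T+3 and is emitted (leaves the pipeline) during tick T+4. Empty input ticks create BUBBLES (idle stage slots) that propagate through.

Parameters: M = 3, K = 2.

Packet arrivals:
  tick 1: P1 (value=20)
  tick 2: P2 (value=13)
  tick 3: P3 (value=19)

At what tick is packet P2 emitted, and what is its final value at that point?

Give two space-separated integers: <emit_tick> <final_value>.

Answer: 6 0

Derivation:
Tick 1: [PARSE:P1(v=20,ok=F), VALIDATE:-, TRANSFORM:-, EMIT:-] out:-; in:P1
Tick 2: [PARSE:P2(v=13,ok=F), VALIDATE:P1(v=20,ok=F), TRANSFORM:-, EMIT:-] out:-; in:P2
Tick 3: [PARSE:P3(v=19,ok=F), VALIDATE:P2(v=13,ok=F), TRANSFORM:P1(v=0,ok=F), EMIT:-] out:-; in:P3
Tick 4: [PARSE:-, VALIDATE:P3(v=19,ok=T), TRANSFORM:P2(v=0,ok=F), EMIT:P1(v=0,ok=F)] out:-; in:-
Tick 5: [PARSE:-, VALIDATE:-, TRANSFORM:P3(v=38,ok=T), EMIT:P2(v=0,ok=F)] out:P1(v=0); in:-
Tick 6: [PARSE:-, VALIDATE:-, TRANSFORM:-, EMIT:P3(v=38,ok=T)] out:P2(v=0); in:-
Tick 7: [PARSE:-, VALIDATE:-, TRANSFORM:-, EMIT:-] out:P3(v=38); in:-
P2: arrives tick 2, valid=False (id=2, id%3=2), emit tick 6, final value 0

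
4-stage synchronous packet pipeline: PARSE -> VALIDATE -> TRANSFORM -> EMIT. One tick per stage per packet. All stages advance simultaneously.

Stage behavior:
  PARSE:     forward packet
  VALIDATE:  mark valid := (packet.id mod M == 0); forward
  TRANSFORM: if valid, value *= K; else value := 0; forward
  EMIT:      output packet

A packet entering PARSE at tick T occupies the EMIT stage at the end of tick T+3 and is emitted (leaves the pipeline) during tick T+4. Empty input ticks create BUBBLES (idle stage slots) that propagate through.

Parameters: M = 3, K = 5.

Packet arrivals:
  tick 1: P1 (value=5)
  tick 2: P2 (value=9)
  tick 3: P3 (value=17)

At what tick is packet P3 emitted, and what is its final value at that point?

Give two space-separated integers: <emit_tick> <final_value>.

Tick 1: [PARSE:P1(v=5,ok=F), VALIDATE:-, TRANSFORM:-, EMIT:-] out:-; in:P1
Tick 2: [PARSE:P2(v=9,ok=F), VALIDATE:P1(v=5,ok=F), TRANSFORM:-, EMIT:-] out:-; in:P2
Tick 3: [PARSE:P3(v=17,ok=F), VALIDATE:P2(v=9,ok=F), TRANSFORM:P1(v=0,ok=F), EMIT:-] out:-; in:P3
Tick 4: [PARSE:-, VALIDATE:P3(v=17,ok=T), TRANSFORM:P2(v=0,ok=F), EMIT:P1(v=0,ok=F)] out:-; in:-
Tick 5: [PARSE:-, VALIDATE:-, TRANSFORM:P3(v=85,ok=T), EMIT:P2(v=0,ok=F)] out:P1(v=0); in:-
Tick 6: [PARSE:-, VALIDATE:-, TRANSFORM:-, EMIT:P3(v=85,ok=T)] out:P2(v=0); in:-
Tick 7: [PARSE:-, VALIDATE:-, TRANSFORM:-, EMIT:-] out:P3(v=85); in:-
P3: arrives tick 3, valid=True (id=3, id%3=0), emit tick 7, final value 85

Answer: 7 85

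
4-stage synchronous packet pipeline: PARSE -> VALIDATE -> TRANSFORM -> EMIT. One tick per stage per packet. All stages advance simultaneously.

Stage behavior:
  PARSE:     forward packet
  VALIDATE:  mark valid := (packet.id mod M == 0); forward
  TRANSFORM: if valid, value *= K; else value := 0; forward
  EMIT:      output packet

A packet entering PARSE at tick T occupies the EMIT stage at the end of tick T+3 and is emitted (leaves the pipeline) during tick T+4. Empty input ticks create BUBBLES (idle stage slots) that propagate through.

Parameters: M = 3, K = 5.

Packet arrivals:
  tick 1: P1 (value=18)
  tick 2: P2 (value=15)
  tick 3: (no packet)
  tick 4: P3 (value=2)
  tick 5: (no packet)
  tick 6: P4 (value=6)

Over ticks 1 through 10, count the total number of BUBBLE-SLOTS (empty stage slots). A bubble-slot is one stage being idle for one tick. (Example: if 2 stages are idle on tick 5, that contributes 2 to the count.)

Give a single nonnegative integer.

Answer: 24

Derivation:
Tick 1: [PARSE:P1(v=18,ok=F), VALIDATE:-, TRANSFORM:-, EMIT:-] out:-; bubbles=3
Tick 2: [PARSE:P2(v=15,ok=F), VALIDATE:P1(v=18,ok=F), TRANSFORM:-, EMIT:-] out:-; bubbles=2
Tick 3: [PARSE:-, VALIDATE:P2(v=15,ok=F), TRANSFORM:P1(v=0,ok=F), EMIT:-] out:-; bubbles=2
Tick 4: [PARSE:P3(v=2,ok=F), VALIDATE:-, TRANSFORM:P2(v=0,ok=F), EMIT:P1(v=0,ok=F)] out:-; bubbles=1
Tick 5: [PARSE:-, VALIDATE:P3(v=2,ok=T), TRANSFORM:-, EMIT:P2(v=0,ok=F)] out:P1(v=0); bubbles=2
Tick 6: [PARSE:P4(v=6,ok=F), VALIDATE:-, TRANSFORM:P3(v=10,ok=T), EMIT:-] out:P2(v=0); bubbles=2
Tick 7: [PARSE:-, VALIDATE:P4(v=6,ok=F), TRANSFORM:-, EMIT:P3(v=10,ok=T)] out:-; bubbles=2
Tick 8: [PARSE:-, VALIDATE:-, TRANSFORM:P4(v=0,ok=F), EMIT:-] out:P3(v=10); bubbles=3
Tick 9: [PARSE:-, VALIDATE:-, TRANSFORM:-, EMIT:P4(v=0,ok=F)] out:-; bubbles=3
Tick 10: [PARSE:-, VALIDATE:-, TRANSFORM:-, EMIT:-] out:P4(v=0); bubbles=4
Total bubble-slots: 24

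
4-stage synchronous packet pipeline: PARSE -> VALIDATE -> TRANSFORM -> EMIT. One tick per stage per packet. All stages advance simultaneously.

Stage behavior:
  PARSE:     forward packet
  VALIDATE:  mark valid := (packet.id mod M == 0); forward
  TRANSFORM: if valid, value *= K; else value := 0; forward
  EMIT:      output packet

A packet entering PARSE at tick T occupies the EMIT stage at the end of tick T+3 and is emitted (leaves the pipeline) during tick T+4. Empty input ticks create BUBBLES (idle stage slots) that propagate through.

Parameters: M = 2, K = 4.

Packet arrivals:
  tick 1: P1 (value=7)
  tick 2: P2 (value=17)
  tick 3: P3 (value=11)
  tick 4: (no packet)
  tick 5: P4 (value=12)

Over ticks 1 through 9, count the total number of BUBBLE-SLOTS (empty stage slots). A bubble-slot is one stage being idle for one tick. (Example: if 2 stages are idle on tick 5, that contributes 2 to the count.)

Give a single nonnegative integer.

Tick 1: [PARSE:P1(v=7,ok=F), VALIDATE:-, TRANSFORM:-, EMIT:-] out:-; bubbles=3
Tick 2: [PARSE:P2(v=17,ok=F), VALIDATE:P1(v=7,ok=F), TRANSFORM:-, EMIT:-] out:-; bubbles=2
Tick 3: [PARSE:P3(v=11,ok=F), VALIDATE:P2(v=17,ok=T), TRANSFORM:P1(v=0,ok=F), EMIT:-] out:-; bubbles=1
Tick 4: [PARSE:-, VALIDATE:P3(v=11,ok=F), TRANSFORM:P2(v=68,ok=T), EMIT:P1(v=0,ok=F)] out:-; bubbles=1
Tick 5: [PARSE:P4(v=12,ok=F), VALIDATE:-, TRANSFORM:P3(v=0,ok=F), EMIT:P2(v=68,ok=T)] out:P1(v=0); bubbles=1
Tick 6: [PARSE:-, VALIDATE:P4(v=12,ok=T), TRANSFORM:-, EMIT:P3(v=0,ok=F)] out:P2(v=68); bubbles=2
Tick 7: [PARSE:-, VALIDATE:-, TRANSFORM:P4(v=48,ok=T), EMIT:-] out:P3(v=0); bubbles=3
Tick 8: [PARSE:-, VALIDATE:-, TRANSFORM:-, EMIT:P4(v=48,ok=T)] out:-; bubbles=3
Tick 9: [PARSE:-, VALIDATE:-, TRANSFORM:-, EMIT:-] out:P4(v=48); bubbles=4
Total bubble-slots: 20

Answer: 20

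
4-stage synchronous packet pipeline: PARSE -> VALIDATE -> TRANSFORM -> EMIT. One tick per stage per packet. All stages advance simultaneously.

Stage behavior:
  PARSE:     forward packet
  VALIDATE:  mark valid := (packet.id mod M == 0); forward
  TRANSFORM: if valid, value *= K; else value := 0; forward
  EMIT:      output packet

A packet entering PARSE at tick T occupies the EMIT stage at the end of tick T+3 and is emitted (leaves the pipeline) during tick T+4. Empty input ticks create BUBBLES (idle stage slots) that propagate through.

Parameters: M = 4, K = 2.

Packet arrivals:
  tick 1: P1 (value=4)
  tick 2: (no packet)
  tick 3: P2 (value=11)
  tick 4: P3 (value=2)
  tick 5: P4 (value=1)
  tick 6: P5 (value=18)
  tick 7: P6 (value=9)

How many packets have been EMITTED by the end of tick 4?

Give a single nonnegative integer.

Tick 1: [PARSE:P1(v=4,ok=F), VALIDATE:-, TRANSFORM:-, EMIT:-] out:-; in:P1
Tick 2: [PARSE:-, VALIDATE:P1(v=4,ok=F), TRANSFORM:-, EMIT:-] out:-; in:-
Tick 3: [PARSE:P2(v=11,ok=F), VALIDATE:-, TRANSFORM:P1(v=0,ok=F), EMIT:-] out:-; in:P2
Tick 4: [PARSE:P3(v=2,ok=F), VALIDATE:P2(v=11,ok=F), TRANSFORM:-, EMIT:P1(v=0,ok=F)] out:-; in:P3
Emitted by tick 4: []

Answer: 0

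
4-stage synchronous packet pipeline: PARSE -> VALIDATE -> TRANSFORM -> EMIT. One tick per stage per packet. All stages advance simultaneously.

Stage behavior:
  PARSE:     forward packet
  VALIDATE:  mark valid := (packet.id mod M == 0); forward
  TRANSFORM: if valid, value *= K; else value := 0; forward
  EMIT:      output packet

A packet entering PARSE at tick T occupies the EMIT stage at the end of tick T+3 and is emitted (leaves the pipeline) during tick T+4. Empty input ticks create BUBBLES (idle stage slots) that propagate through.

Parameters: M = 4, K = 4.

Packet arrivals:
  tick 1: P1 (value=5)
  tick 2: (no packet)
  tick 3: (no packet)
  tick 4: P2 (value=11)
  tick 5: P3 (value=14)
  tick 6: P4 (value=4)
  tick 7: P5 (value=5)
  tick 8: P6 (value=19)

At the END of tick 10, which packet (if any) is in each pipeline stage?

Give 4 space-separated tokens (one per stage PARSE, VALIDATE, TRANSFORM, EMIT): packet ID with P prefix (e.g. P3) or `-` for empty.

Answer: - - P6 P5

Derivation:
Tick 1: [PARSE:P1(v=5,ok=F), VALIDATE:-, TRANSFORM:-, EMIT:-] out:-; in:P1
Tick 2: [PARSE:-, VALIDATE:P1(v=5,ok=F), TRANSFORM:-, EMIT:-] out:-; in:-
Tick 3: [PARSE:-, VALIDATE:-, TRANSFORM:P1(v=0,ok=F), EMIT:-] out:-; in:-
Tick 4: [PARSE:P2(v=11,ok=F), VALIDATE:-, TRANSFORM:-, EMIT:P1(v=0,ok=F)] out:-; in:P2
Tick 5: [PARSE:P3(v=14,ok=F), VALIDATE:P2(v=11,ok=F), TRANSFORM:-, EMIT:-] out:P1(v=0); in:P3
Tick 6: [PARSE:P4(v=4,ok=F), VALIDATE:P3(v=14,ok=F), TRANSFORM:P2(v=0,ok=F), EMIT:-] out:-; in:P4
Tick 7: [PARSE:P5(v=5,ok=F), VALIDATE:P4(v=4,ok=T), TRANSFORM:P3(v=0,ok=F), EMIT:P2(v=0,ok=F)] out:-; in:P5
Tick 8: [PARSE:P6(v=19,ok=F), VALIDATE:P5(v=5,ok=F), TRANSFORM:P4(v=16,ok=T), EMIT:P3(v=0,ok=F)] out:P2(v=0); in:P6
Tick 9: [PARSE:-, VALIDATE:P6(v=19,ok=F), TRANSFORM:P5(v=0,ok=F), EMIT:P4(v=16,ok=T)] out:P3(v=0); in:-
Tick 10: [PARSE:-, VALIDATE:-, TRANSFORM:P6(v=0,ok=F), EMIT:P5(v=0,ok=F)] out:P4(v=16); in:-
At end of tick 10: ['-', '-', 'P6', 'P5']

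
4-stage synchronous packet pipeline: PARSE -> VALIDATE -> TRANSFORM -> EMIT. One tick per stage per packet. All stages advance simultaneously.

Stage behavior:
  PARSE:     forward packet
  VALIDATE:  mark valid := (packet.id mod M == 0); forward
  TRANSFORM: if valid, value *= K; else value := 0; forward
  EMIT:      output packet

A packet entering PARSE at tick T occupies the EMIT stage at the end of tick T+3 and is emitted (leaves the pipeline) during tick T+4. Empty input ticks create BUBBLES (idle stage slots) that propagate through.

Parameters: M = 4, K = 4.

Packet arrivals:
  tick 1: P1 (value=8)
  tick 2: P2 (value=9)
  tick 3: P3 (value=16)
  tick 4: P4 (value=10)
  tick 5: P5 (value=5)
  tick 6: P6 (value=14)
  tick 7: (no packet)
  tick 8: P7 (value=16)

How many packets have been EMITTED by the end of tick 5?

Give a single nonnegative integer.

Answer: 1

Derivation:
Tick 1: [PARSE:P1(v=8,ok=F), VALIDATE:-, TRANSFORM:-, EMIT:-] out:-; in:P1
Tick 2: [PARSE:P2(v=9,ok=F), VALIDATE:P1(v=8,ok=F), TRANSFORM:-, EMIT:-] out:-; in:P2
Tick 3: [PARSE:P3(v=16,ok=F), VALIDATE:P2(v=9,ok=F), TRANSFORM:P1(v=0,ok=F), EMIT:-] out:-; in:P3
Tick 4: [PARSE:P4(v=10,ok=F), VALIDATE:P3(v=16,ok=F), TRANSFORM:P2(v=0,ok=F), EMIT:P1(v=0,ok=F)] out:-; in:P4
Tick 5: [PARSE:P5(v=5,ok=F), VALIDATE:P4(v=10,ok=T), TRANSFORM:P3(v=0,ok=F), EMIT:P2(v=0,ok=F)] out:P1(v=0); in:P5
Emitted by tick 5: ['P1']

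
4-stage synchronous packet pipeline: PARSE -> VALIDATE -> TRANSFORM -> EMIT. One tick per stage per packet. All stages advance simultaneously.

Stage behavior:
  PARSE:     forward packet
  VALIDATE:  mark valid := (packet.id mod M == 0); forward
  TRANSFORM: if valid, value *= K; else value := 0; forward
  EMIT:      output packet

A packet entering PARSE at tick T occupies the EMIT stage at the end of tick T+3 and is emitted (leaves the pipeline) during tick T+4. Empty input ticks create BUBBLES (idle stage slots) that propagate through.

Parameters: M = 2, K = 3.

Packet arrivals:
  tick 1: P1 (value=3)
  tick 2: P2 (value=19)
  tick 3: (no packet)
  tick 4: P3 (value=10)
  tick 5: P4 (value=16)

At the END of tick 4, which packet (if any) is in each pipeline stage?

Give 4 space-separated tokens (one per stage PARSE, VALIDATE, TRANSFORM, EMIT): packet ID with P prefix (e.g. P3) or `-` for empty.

Answer: P3 - P2 P1

Derivation:
Tick 1: [PARSE:P1(v=3,ok=F), VALIDATE:-, TRANSFORM:-, EMIT:-] out:-; in:P1
Tick 2: [PARSE:P2(v=19,ok=F), VALIDATE:P1(v=3,ok=F), TRANSFORM:-, EMIT:-] out:-; in:P2
Tick 3: [PARSE:-, VALIDATE:P2(v=19,ok=T), TRANSFORM:P1(v=0,ok=F), EMIT:-] out:-; in:-
Tick 4: [PARSE:P3(v=10,ok=F), VALIDATE:-, TRANSFORM:P2(v=57,ok=T), EMIT:P1(v=0,ok=F)] out:-; in:P3
At end of tick 4: ['P3', '-', 'P2', 'P1']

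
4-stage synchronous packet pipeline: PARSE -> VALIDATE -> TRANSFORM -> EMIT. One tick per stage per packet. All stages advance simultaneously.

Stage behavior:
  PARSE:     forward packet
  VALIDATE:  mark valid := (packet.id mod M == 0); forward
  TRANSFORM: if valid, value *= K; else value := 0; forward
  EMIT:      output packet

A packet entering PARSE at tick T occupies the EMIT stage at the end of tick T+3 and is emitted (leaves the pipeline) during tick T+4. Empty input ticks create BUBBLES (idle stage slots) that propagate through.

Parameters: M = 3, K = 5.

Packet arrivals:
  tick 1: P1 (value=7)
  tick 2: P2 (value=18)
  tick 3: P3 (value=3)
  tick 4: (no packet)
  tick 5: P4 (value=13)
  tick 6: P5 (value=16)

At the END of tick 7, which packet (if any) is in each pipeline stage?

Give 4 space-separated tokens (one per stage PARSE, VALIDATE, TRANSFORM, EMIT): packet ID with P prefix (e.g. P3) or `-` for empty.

Answer: - P5 P4 -

Derivation:
Tick 1: [PARSE:P1(v=7,ok=F), VALIDATE:-, TRANSFORM:-, EMIT:-] out:-; in:P1
Tick 2: [PARSE:P2(v=18,ok=F), VALIDATE:P1(v=7,ok=F), TRANSFORM:-, EMIT:-] out:-; in:P2
Tick 3: [PARSE:P3(v=3,ok=F), VALIDATE:P2(v=18,ok=F), TRANSFORM:P1(v=0,ok=F), EMIT:-] out:-; in:P3
Tick 4: [PARSE:-, VALIDATE:P3(v=3,ok=T), TRANSFORM:P2(v=0,ok=F), EMIT:P1(v=0,ok=F)] out:-; in:-
Tick 5: [PARSE:P4(v=13,ok=F), VALIDATE:-, TRANSFORM:P3(v=15,ok=T), EMIT:P2(v=0,ok=F)] out:P1(v=0); in:P4
Tick 6: [PARSE:P5(v=16,ok=F), VALIDATE:P4(v=13,ok=F), TRANSFORM:-, EMIT:P3(v=15,ok=T)] out:P2(v=0); in:P5
Tick 7: [PARSE:-, VALIDATE:P5(v=16,ok=F), TRANSFORM:P4(v=0,ok=F), EMIT:-] out:P3(v=15); in:-
At end of tick 7: ['-', 'P5', 'P4', '-']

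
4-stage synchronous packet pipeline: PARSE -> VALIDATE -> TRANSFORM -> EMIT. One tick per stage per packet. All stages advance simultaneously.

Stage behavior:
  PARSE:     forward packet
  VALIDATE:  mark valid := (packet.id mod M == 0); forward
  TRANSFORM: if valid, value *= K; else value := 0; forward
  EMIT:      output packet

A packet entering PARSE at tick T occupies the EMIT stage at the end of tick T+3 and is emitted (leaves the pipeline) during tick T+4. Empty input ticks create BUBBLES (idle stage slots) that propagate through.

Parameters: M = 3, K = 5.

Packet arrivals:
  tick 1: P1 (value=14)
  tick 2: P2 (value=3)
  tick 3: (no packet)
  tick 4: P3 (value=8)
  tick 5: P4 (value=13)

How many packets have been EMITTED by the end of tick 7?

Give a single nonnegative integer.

Tick 1: [PARSE:P1(v=14,ok=F), VALIDATE:-, TRANSFORM:-, EMIT:-] out:-; in:P1
Tick 2: [PARSE:P2(v=3,ok=F), VALIDATE:P1(v=14,ok=F), TRANSFORM:-, EMIT:-] out:-; in:P2
Tick 3: [PARSE:-, VALIDATE:P2(v=3,ok=F), TRANSFORM:P1(v=0,ok=F), EMIT:-] out:-; in:-
Tick 4: [PARSE:P3(v=8,ok=F), VALIDATE:-, TRANSFORM:P2(v=0,ok=F), EMIT:P1(v=0,ok=F)] out:-; in:P3
Tick 5: [PARSE:P4(v=13,ok=F), VALIDATE:P3(v=8,ok=T), TRANSFORM:-, EMIT:P2(v=0,ok=F)] out:P1(v=0); in:P4
Tick 6: [PARSE:-, VALIDATE:P4(v=13,ok=F), TRANSFORM:P3(v=40,ok=T), EMIT:-] out:P2(v=0); in:-
Tick 7: [PARSE:-, VALIDATE:-, TRANSFORM:P4(v=0,ok=F), EMIT:P3(v=40,ok=T)] out:-; in:-
Emitted by tick 7: ['P1', 'P2']

Answer: 2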